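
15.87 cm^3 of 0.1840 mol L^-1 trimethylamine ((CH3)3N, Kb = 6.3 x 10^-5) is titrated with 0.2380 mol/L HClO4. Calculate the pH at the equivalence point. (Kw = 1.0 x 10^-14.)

5.39

n((CH3)3N) = 0.1840 x 0.01587 = 0.002920 mol; V(HClO4) at equivalence = 0.002920/0.2380 = 0.01227 L.
At equivalence the base is fully converted to (CH3)3NH+; total volume = 0.02814 L, so [(CH3)3NH+] = 0.002920/0.02814 = 0.1038 M.
Ka((CH3)3NH+) = Kw/Kb = 1.0e-14 / 6.3 x 10^-5 = 1.59e-10.
[H^+] = sqrt(Ka x [(CH3)3NH+]) = sqrt(1.59e-10 x 0.1038) = 4.06e-6 M.
pH = -log(4.06e-6) = 5.39.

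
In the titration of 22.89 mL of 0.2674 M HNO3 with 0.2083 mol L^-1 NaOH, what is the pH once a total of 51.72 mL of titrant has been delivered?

n(acid) = 0.2674 x 0.02289 = 0.006121 mol; n(NaOH) added = 0.2083 x 0.05172 = 0.01077 mol.
Base is in excess by 0.01077 - 0.006121 = 0.004652 mol in a total volume of 0.07461 L.
[OH^-] = 0.004652/0.07461 = 0.06236 M, so pOH = 1.21 and pH = 14.00 - 1.21 = 12.79.

12.79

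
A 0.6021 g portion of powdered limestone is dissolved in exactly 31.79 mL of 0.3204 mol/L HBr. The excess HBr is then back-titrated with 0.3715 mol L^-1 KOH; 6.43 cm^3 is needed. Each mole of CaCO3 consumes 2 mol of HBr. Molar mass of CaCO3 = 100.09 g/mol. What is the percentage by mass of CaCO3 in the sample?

64.8%

Total n(HBr) added = 0.3204 x 0.03179 = 0.01019 mol.
n(KOH) used = 0.3715 x 0.006430 = 0.002389 mol, which equals the excess n(HBr).
So n(HBr) consumed by the sample = 0.01019 - 0.002389 = 0.007797 mol.
n(CaCO3) = 0.007797 / 2 = 0.003898 mol.
mass CaCO3 = 0.003898 x 100.09 = 0.3902 g, so %CaCO3 = 0.3902/0.6021 x 100 = 64.8%.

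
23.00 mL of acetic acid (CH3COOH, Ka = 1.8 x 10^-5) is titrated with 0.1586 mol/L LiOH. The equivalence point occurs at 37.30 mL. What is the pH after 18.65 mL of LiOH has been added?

18.65 mL is exactly half the equivalence volume (37.30/2), i.e. the half-equivalence point.
There, n(HA) = n(A^-), so pH = pKa = -log(1.8 x 10^-5) = 4.74.

4.74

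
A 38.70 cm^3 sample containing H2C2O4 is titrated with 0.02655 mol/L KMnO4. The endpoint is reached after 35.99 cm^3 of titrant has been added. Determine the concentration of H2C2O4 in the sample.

0.0617 M

n(KMnO4) = 0.02655 x 0.03599 = 0.0009555 mol.
From the balanced equation, 2 mol KMnO4 reacts with 5 mol H2C2O4, so n(H2C2O4) = 0.0009555 x 5/2 = 0.002389 mol.
[H2C2O4] = 0.002389 / 0.03870 L = 0.0617 M.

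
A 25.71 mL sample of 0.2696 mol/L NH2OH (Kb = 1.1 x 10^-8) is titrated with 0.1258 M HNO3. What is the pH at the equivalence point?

n(NH2OH) = 0.2696 x 0.02571 = 0.006931 mol; V(HNO3) at equivalence = 0.006931/0.1258 = 0.05510 L.
At equivalence the base is fully converted to NH3OH+; total volume = 0.08081 L, so [NH3OH+] = 0.006931/0.08081 = 0.08578 M.
Ka(NH3OH+) = Kw/Kb = 1.0e-14 / 1.1 x 10^-8 = 9.09e-7.
[H^+] = sqrt(Ka x [NH3OH+]) = sqrt(9.09e-7 x 0.08578) = 0.000279 M.
pH = -log(0.000279) = 3.55.

3.55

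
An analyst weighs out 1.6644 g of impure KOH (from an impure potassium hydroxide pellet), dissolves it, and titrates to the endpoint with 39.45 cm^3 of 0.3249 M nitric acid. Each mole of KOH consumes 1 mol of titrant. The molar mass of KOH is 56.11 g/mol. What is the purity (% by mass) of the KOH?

43.2%

n(HNO3) = 0.3249 x 0.03945 = 0.01282 mol.
n(KOH) = 0.01282 / 1 = 0.01282 mol.
mass of KOH = 0.01282 x 56.11 = 0.7192 g.
% purity = 0.7192 / 1.6644 x 100 = 43.2%.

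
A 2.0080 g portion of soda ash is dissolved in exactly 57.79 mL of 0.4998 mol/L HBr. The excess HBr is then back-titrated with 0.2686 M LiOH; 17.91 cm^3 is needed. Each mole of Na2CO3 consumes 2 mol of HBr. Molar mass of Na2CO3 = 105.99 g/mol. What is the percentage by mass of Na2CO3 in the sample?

Total n(HBr) added = 0.4998 x 0.05779 = 0.02888 mol.
n(LiOH) used = 0.2686 x 0.01791 = 0.004811 mol, which equals the excess n(HBr).
So n(HBr) consumed by the sample = 0.02888 - 0.004811 = 0.02407 mol.
n(Na2CO3) = 0.02407 / 2 = 0.01204 mol.
mass Na2CO3 = 0.01204 x 105.99 = 1.276 g, so %Na2CO3 = 1.276/2.0080 x 100 = 63.5%.

63.5%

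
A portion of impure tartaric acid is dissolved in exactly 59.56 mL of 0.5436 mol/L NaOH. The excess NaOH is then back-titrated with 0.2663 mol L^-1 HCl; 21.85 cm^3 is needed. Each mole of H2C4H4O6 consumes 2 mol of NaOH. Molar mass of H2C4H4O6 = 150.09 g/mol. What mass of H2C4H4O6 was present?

Total n(NaOH) added = 0.5436 x 0.05956 = 0.03238 mol.
n(HCl) used = 0.2663 x 0.02185 = 0.005819 mol, which equals the excess n(NaOH).
So n(NaOH) consumed by the sample = 0.03238 - 0.005819 = 0.02656 mol.
n(H2C4H4O6) = 0.02656 / 2 = 0.01328 mol.
mass = 0.01328 mol x 150.09 g/mol = 1.99 g.

1.99 g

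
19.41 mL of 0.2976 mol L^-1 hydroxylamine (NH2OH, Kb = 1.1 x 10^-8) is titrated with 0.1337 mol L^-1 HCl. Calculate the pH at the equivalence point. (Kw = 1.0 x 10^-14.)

n(NH2OH) = 0.2976 x 0.01941 = 0.005776 mol; V(HCl) at equivalence = 0.005776/0.1337 = 0.04320 L.
At equivalence the base is fully converted to NH3OH+; total volume = 0.06261 L, so [NH3OH+] = 0.005776/0.06261 = 0.09225 M.
Ka(NH3OH+) = Kw/Kb = 1.0e-14 / 1.1 x 10^-8 = 9.09e-7.
[H^+] = sqrt(Ka x [NH3OH+]) = sqrt(9.09e-7 x 0.09225) = 0.000290 M.
pH = -log(0.000290) = 3.54.

3.54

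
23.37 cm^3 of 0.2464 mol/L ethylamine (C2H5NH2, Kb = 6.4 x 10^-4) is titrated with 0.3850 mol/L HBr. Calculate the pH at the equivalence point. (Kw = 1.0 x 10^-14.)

5.81

n(C2H5NH2) = 0.2464 x 0.02337 = 0.005758 mol; V(HBr) at equivalence = 0.005758/0.3850 = 0.01496 L.
At equivalence the base is fully converted to C2H5NH3+; total volume = 0.03833 L, so [C2H5NH3+] = 0.005758/0.03833 = 0.1502 M.
Ka(C2H5NH3+) = Kw/Kb = 1.0e-14 / 6.4 x 10^-4 = 1.56e-11.
[H^+] = sqrt(Ka x [C2H5NH3+]) = sqrt(1.56e-11 x 0.1502) = 1.53e-6 M.
pH = -log(1.53e-6) = 5.81.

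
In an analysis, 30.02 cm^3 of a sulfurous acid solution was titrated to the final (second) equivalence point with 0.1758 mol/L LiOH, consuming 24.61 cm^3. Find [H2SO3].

0.0721 M

n(LiOH) = 0.1758 x 0.02461 = 0.004326 mol.
At the final (second) equivalence point, 2 mol OH^- react per mol H2SO3, so n(H2SO3) = 0.004326 / 2 = 0.002163 mol.
[H2SO3] = 0.002163 / 0.03002 L = 0.0721 M.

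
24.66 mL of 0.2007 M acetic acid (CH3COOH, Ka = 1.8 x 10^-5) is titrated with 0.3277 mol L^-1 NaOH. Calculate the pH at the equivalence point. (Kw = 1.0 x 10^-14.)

n(CH3COOH) = 0.2007 x 0.02466 = 0.004949 mol; V(NaOH) at equivalence = 0.004949/0.3277 = 0.01510 L.
At equivalence all the acid is converted to CH3COO-; total volume = 0.02466 + 0.01510 = 0.03976 L, so [CH3COO-] = 0.004949/0.03976 = 0.1245 M.
Kb = Kw/Ka = 1.0e-14 / 1.8 x 10^-5 = 5.56e-10.
[OH^-] = sqrt(Kb x [CH3COO-]) = sqrt(5.56e-10 x 0.1245) = 8.32e-6 M.
pOH = 5.08, so pH = 14.00 - 5.08 = 8.92.

8.92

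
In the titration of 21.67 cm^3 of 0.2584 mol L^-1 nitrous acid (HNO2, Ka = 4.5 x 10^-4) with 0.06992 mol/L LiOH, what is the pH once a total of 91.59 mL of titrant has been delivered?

11.85

n(acid) = 0.2584 x 0.02167 = 0.005600 mol; n(LiOH) added = 0.06992 x 0.09159 = 0.006404 mol.
Base is in excess by 0.006404 - 0.005600 = 0.0008044 mol in a total volume of 0.1133 L.
[OH^-] = 0.0008044/0.1133 = 0.007103 M, so pOH = 2.15 and pH = 14.00 - 2.15 = 11.85.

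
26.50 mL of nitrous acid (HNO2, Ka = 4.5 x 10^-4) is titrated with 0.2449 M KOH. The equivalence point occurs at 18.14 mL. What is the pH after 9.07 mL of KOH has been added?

3.35

9.07 mL is exactly half the equivalence volume (18.14/2), i.e. the half-equivalence point.
There, n(HA) = n(A^-), so pH = pKa = -log(4.5 x 10^-4) = 3.35.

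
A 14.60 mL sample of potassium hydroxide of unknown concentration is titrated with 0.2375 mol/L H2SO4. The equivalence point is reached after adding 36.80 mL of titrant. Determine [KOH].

n(H2SO4) delivered = 0.2375 x 0.03680 = 0.008740 mol.
The reaction is 2 KOH + 1 H2SO4, so n(KOH) = 0.008740 x 2/1 = 0.01748 mol.
[KOH] = 0.01748 mol / 0.01460 L = 1.20 M.

1.20 M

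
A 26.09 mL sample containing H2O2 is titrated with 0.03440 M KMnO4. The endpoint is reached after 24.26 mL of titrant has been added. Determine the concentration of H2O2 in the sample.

n(KMnO4) = 0.03440 x 0.02426 = 0.0008345 mol.
From the balanced equation, 2 mol KMnO4 reacts with 5 mol H2O2, so n(H2O2) = 0.0008345 x 5/2 = 0.002086 mol.
[H2O2] = 0.002086 / 0.02609 L = 0.0800 M.

0.0800 M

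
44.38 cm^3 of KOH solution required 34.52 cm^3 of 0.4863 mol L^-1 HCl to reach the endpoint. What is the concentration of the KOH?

n(HCl) delivered = 0.4863 x 0.03452 = 0.01679 mol.
For a 1:1 reaction, n(KOH) = 0.01679 mol.
[KOH] = 0.01679 mol / 0.04438 L = 0.378 M.

0.378 M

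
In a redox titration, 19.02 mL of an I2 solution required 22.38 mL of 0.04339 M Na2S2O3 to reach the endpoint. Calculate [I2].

n(Na2S2O3) = 0.04339 x 0.02238 = 0.0009711 mol.
From the balanced equation, 2 mol Na2S2O3 reacts with 1 mol I2, so n(I2) = 0.0009711 x 1/2 = 0.0004855 mol.
[I2] = 0.0004855 / 0.01902 L = 0.0255 M.

0.0255 M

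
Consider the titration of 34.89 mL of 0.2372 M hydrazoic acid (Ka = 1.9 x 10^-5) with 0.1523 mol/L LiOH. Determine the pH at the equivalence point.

n(HN3) = 0.2372 x 0.03489 = 0.008276 mol; V(LiOH) at equivalence = 0.008276/0.1523 = 0.05434 L.
At equivalence all the acid is converted to N3-; total volume = 0.03489 + 0.05434 = 0.08923 L, so [N3-] = 0.008276/0.08923 = 0.09275 M.
Kb = Kw/Ka = 1.0e-14 / 1.9 x 10^-5 = 5.26e-10.
[OH^-] = sqrt(Kb x [N3-]) = sqrt(5.26e-10 x 0.09275) = 6.99e-6 M.
pOH = 5.16, so pH = 14.00 - 5.16 = 8.84.

8.84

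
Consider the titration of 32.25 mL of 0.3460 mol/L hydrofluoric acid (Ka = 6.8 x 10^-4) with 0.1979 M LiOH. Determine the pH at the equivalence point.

8.13

n(HF) = 0.3460 x 0.03225 = 0.01116 mol; V(LiOH) at equivalence = 0.01116/0.1979 = 0.05638 L.
At equivalence all the acid is converted to F-; total volume = 0.03225 + 0.05638 = 0.08863 L, so [F-] = 0.01116/0.08863 = 0.1259 M.
Kb = Kw/Ka = 1.0e-14 / 6.8 x 10^-4 = 1.47e-11.
[OH^-] = sqrt(Kb x [F-]) = sqrt(1.47e-11 x 0.1259) = 1.36e-6 M.
pOH = 5.87, so pH = 14.00 - 5.87 = 8.13.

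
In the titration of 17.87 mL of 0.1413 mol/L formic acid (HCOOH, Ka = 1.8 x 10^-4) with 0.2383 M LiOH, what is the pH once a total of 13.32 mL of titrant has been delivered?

n(acid) = 0.1413 x 0.01787 = 0.002525 mol; n(LiOH) added = 0.2383 x 0.01332 = 0.003174 mol.
Base is in excess by 0.003174 - 0.002525 = 0.0006491 mol in a total volume of 0.03119 L.
[OH^-] = 0.0006491/0.03119 = 0.02081 M, so pOH = 1.68 and pH = 14.00 - 1.68 = 12.32.

12.32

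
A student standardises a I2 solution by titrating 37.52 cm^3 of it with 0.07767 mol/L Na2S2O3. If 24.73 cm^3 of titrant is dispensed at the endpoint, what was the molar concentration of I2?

0.0256 M

n(Na2S2O3) = 0.07767 x 0.02473 = 0.001921 mol.
From the balanced equation, 2 mol Na2S2O3 reacts with 1 mol I2, so n(I2) = 0.001921 x 1/2 = 0.0009604 mol.
[I2] = 0.0009604 / 0.03752 L = 0.0256 M.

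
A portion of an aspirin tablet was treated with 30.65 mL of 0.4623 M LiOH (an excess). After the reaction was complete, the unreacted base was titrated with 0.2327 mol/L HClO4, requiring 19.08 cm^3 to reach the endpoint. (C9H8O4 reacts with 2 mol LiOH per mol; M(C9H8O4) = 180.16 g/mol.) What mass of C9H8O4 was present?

0.876 g

Total n(LiOH) added = 0.4623 x 0.03065 = 0.01417 mol.
n(HClO4) used = 0.2327 x 0.01908 = 0.004440 mol, which equals the excess n(LiOH).
So n(LiOH) consumed by the sample = 0.01417 - 0.004440 = 0.009730 mol.
n(C9H8O4) = 0.009730 / 2 = 0.004865 mol.
mass = 0.004865 mol x 180.16 g/mol = 0.876 g.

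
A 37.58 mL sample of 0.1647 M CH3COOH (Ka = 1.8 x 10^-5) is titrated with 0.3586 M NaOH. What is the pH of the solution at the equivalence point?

8.90

n(CH3COOH) = 0.1647 x 0.03758 = 0.006189 mol; V(NaOH) at equivalence = 0.006189/0.3586 = 0.01726 L.
At equivalence all the acid is converted to CH3COO-; total volume = 0.03758 + 0.01726 = 0.05484 L, so [CH3COO-] = 0.006189/0.05484 = 0.1129 M.
Kb = Kw/Ka = 1.0e-14 / 1.8 x 10^-5 = 5.56e-10.
[OH^-] = sqrt(Kb x [CH3COO-]) = sqrt(5.56e-10 x 0.1129) = 7.92e-6 M.
pOH = 5.10, so pH = 14.00 - 5.10 = 8.90.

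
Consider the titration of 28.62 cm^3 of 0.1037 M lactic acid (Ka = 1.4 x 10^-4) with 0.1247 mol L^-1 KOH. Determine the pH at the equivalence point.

n(HC3H5O3) = 0.1037 x 0.02862 = 0.002968 mol; V(KOH) at equivalence = 0.002968/0.1247 = 0.02380 L.
At equivalence all the acid is converted to C3H5O3-; total volume = 0.02862 + 0.02380 = 0.05242 L, so [C3H5O3-] = 0.002968/0.05242 = 0.05662 M.
Kb = Kw/Ka = 1.0e-14 / 1.4 x 10^-4 = 7.14e-11.
[OH^-] = sqrt(Kb x [C3H5O3-]) = sqrt(7.14e-11 x 0.05662) = 2.01e-6 M.
pOH = 5.70, so pH = 14.00 - 5.70 = 8.30.

8.30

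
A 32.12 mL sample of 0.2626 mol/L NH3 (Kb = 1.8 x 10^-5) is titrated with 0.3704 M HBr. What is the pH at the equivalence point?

5.03

n(NH3) = 0.2626 x 0.03212 = 0.008435 mol; V(HBr) at equivalence = 0.008435/0.3704 = 0.02277 L.
At equivalence the base is fully converted to NH4+; total volume = 0.05489 L, so [NH4+] = 0.008435/0.05489 = 0.1537 M.
Ka(NH4+) = Kw/Kb = 1.0e-14 / 1.8 x 10^-5 = 5.56e-10.
[H^+] = sqrt(Ka x [NH4+]) = sqrt(5.56e-10 x 0.1537) = 9.24e-6 M.
pH = -log(9.24e-6) = 5.03.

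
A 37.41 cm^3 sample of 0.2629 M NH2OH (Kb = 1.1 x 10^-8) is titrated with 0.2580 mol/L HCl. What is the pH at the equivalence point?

n(NH2OH) = 0.2629 x 0.03741 = 0.009835 mol; V(HCl) at equivalence = 0.009835/0.2580 = 0.03812 L.
At equivalence the base is fully converted to NH3OH+; total volume = 0.07553 L, so [NH3OH+] = 0.009835/0.07553 = 0.1302 M.
Ka(NH3OH+) = Kw/Kb = 1.0e-14 / 1.1 x 10^-8 = 9.09e-7.
[H^+] = sqrt(Ka x [NH3OH+]) = sqrt(9.09e-7 x 0.1302) = 0.000344 M.
pH = -log(0.000344) = 3.46.

3.46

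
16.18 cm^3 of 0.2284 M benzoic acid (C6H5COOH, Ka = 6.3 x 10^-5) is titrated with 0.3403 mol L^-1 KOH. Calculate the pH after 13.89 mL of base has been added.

12.54

n(acid) = 0.2284 x 0.01618 = 0.003696 mol; n(KOH) added = 0.3403 x 0.01389 = 0.004727 mol.
Base is in excess by 0.004727 - 0.003696 = 0.001031 mol in a total volume of 0.03007 L.
[OH^-] = 0.001031/0.03007 = 0.03430 M, so pOH = 1.46 and pH = 14.00 - 1.46 = 12.54.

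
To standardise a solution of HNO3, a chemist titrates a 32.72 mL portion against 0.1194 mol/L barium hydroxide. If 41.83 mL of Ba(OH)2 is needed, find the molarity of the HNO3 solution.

0.305 M

n(Ba(OH)2) delivered = 0.1194 x 0.04183 = 0.004995 mol.
The reaction is 2 HNO3 + 1 Ba(OH)2, so n(HNO3) = 0.004995 x 2/1 = 0.009989 mol.
[HNO3] = 0.009989 mol / 0.03272 L = 0.305 M.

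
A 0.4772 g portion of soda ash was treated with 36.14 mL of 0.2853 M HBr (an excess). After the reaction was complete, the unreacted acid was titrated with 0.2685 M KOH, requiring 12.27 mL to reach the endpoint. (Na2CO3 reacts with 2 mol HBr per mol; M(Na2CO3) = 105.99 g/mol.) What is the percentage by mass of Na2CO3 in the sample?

Total n(HBr) added = 0.2853 x 0.03614 = 0.01031 mol.
n(KOH) used = 0.2685 x 0.01227 = 0.003294 mol, which equals the excess n(HBr).
So n(HBr) consumed by the sample = 0.01031 - 0.003294 = 0.007016 mol.
n(Na2CO3) = 0.007016 / 2 = 0.003508 mol.
mass Na2CO3 = 0.003508 x 105.99 = 0.3718 g, so %Na2CO3 = 0.3718/0.4772 x 100 = 77.9%.

77.9%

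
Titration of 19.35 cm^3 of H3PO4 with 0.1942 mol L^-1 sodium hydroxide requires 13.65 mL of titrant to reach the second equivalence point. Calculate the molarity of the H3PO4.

n(NaOH) = 0.1942 x 0.01365 = 0.002651 mol.
At the second equivalence point, 2 mol OH^- react per mol H3PO4, so n(H3PO4) = 0.002651 / 2 = 0.001325 mol.
[H3PO4] = 0.001325 / 0.01935 L = 0.0685 M.

0.0685 M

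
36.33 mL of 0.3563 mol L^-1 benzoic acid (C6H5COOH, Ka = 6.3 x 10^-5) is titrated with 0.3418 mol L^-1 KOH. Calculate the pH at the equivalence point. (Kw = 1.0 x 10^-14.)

n(C6H5COOH) = 0.3563 x 0.03633 = 0.01294 mol; V(KOH) at equivalence = 0.01294/0.3418 = 0.03787 L.
At equivalence all the acid is converted to C6H5COO-; total volume = 0.03633 + 0.03787 = 0.07420 L, so [C6H5COO-] = 0.01294/0.07420 = 0.1744 M.
Kb = Kw/Ka = 1.0e-14 / 6.3 x 10^-5 = 1.59e-10.
[OH^-] = sqrt(Kb x [C6H5COO-]) = sqrt(1.59e-10 x 0.1744) = 5.26e-6 M.
pOH = 5.28, so pH = 14.00 - 5.28 = 8.72.

8.72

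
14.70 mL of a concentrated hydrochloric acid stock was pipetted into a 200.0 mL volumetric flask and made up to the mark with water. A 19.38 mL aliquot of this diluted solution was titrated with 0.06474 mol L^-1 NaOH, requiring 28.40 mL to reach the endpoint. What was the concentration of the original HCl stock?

n(NaOH) = 0.06474 x 0.02840 = 0.001839 mol.
n(HCl) in the aliquot = 0.001839 mol.
[diluted HCl] = 0.001839 / 0.01938 = 0.09487 M.
Dilution factor = 200.0/14.70 = 13.61, so [stock] = 0.09487 x 13.61 = 1.29 M.

1.29 M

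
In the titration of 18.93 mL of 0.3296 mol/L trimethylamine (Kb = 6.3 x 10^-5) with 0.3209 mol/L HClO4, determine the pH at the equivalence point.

5.29

n((CH3)3N) = 0.3296 x 0.01893 = 0.006239 mol; V(HClO4) at equivalence = 0.006239/0.3209 = 0.01944 L.
At equivalence the base is fully converted to (CH3)3NH+; total volume = 0.03837 L, so [(CH3)3NH+] = 0.006239/0.03837 = 0.1626 M.
Ka((CH3)3NH+) = Kw/Kb = 1.0e-14 / 6.3 x 10^-5 = 1.59e-10.
[H^+] = sqrt(Ka x [(CH3)3NH+]) = sqrt(1.59e-10 x 0.1626) = 5.08e-6 M.
pH = -log(5.08e-6) = 5.29.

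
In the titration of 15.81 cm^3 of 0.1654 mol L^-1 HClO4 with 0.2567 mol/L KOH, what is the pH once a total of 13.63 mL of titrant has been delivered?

n(acid) = 0.1654 x 0.01581 = 0.002615 mol; n(KOH) added = 0.2567 x 0.01363 = 0.003499 mol.
Base is in excess by 0.003499 - 0.002615 = 0.0008838 mol in a total volume of 0.02944 L.
[OH^-] = 0.0008838/0.02944 = 0.03002 M, so pOH = 1.52 and pH = 14.00 - 1.52 = 12.48.

12.48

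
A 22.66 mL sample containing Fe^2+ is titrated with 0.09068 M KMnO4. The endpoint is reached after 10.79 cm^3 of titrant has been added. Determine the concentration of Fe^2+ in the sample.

0.216 M

n(KMnO4) = 0.09068 x 0.01079 = 0.0009784 mol.
From the balanced equation, 1 mol KMnO4 reacts with 5 mol Fe^2+, so n(Fe^2+) = 0.0009784 x 5/1 = 0.004892 mol.
[Fe^2+] = 0.004892 / 0.02266 L = 0.216 M.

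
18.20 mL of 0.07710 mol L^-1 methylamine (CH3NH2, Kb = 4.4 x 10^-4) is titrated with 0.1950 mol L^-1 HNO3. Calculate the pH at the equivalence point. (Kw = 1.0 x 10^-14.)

5.95

n(CH3NH2) = 0.07710 x 0.01820 = 0.001403 mol; V(HNO3) at equivalence = 0.001403/0.1950 = 0.007196 L.
At equivalence the base is fully converted to CH3NH3+; total volume = 0.02540 L, so [CH3NH3+] = 0.001403/0.02540 = 0.05525 M.
Ka(CH3NH3+) = Kw/Kb = 1.0e-14 / 4.4 x 10^-4 = 2.27e-11.
[H^+] = sqrt(Ka x [CH3NH3+]) = sqrt(2.27e-11 x 0.05525) = 1.12e-6 M.
pH = -log(1.12e-6) = 5.95.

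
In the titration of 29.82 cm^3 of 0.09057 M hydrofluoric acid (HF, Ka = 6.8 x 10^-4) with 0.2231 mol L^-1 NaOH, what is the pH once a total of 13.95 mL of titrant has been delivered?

11.97

n(acid) = 0.09057 x 0.02982 = 0.002701 mol; n(NaOH) added = 0.2231 x 0.01395 = 0.003112 mol.
Base is in excess by 0.003112 - 0.002701 = 0.0004114 mol in a total volume of 0.04377 L.
[OH^-] = 0.0004114/0.04377 = 0.009400 M, so pOH = 2.03 and pH = 14.00 - 2.03 = 11.97.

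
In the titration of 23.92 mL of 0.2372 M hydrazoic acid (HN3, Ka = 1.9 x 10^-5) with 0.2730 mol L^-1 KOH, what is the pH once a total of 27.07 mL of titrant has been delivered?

n(acid) = 0.2372 x 0.02392 = 0.005674 mol; n(KOH) added = 0.2730 x 0.02707 = 0.007390 mol.
Base is in excess by 0.007390 - 0.005674 = 0.001716 mol in a total volume of 0.05099 L.
[OH^-] = 0.001716/0.05099 = 0.03366 M, so pOH = 1.47 and pH = 14.00 - 1.47 = 12.53.

12.53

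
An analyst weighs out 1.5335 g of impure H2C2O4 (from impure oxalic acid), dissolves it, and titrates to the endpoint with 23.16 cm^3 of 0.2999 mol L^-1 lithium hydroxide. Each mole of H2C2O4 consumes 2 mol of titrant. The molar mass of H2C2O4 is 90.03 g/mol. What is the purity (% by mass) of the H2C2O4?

n(LiOH) = 0.2999 x 0.02316 = 0.006946 mol.
n(H2C2O4) = 0.006946 / 2 = 0.003473 mol.
mass of H2C2O4 = 0.003473 x 90.03 = 0.3127 g.
% purity = 0.3127 / 1.5335 x 100 = 20.4%.

20.4%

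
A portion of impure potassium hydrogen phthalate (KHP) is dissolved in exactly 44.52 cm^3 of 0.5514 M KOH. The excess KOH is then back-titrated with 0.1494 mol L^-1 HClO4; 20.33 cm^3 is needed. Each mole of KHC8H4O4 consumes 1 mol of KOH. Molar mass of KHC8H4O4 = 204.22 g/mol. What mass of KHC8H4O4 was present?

Total n(KOH) added = 0.5514 x 0.04452 = 0.02455 mol.
n(HClO4) used = 0.1494 x 0.02033 = 0.003037 mol, which equals the excess n(KOH).
So n(KOH) consumed by the sample = 0.02455 - 0.003037 = 0.02151 mol.
n(KHC8H4O4) = 0.02151 / 1 = 0.02151 mol.
mass = 0.02151 mol x 204.22 g/mol = 4.39 g.

4.39 g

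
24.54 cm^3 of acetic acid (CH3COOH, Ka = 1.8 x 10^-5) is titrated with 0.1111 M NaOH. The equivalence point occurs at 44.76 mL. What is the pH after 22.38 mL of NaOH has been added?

4.74

22.38 mL is exactly half the equivalence volume (44.76/2), i.e. the half-equivalence point.
There, n(HA) = n(A^-), so pH = pKa = -log(1.8 x 10^-5) = 4.74.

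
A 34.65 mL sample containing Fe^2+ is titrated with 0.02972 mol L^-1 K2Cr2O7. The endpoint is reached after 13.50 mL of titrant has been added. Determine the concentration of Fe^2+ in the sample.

0.0695 M

n(K2Cr2O7) = 0.02972 x 0.01350 = 0.0004012 mol.
From the balanced equation, 1 mol K2Cr2O7 reacts with 6 mol Fe^2+, so n(Fe^2+) = 0.0004012 x 6/1 = 0.002407 mol.
[Fe^2+] = 0.002407 / 0.03465 L = 0.0695 M.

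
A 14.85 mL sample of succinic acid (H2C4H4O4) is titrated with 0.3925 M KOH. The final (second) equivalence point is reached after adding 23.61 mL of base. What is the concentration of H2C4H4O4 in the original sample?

n(KOH) = 0.3925 x 0.02361 = 0.009267 mol.
At the final (second) equivalence point, 2 mol OH^- react per mol H2C4H4O4, so n(H2C4H4O4) = 0.009267 / 2 = 0.004633 mol.
[H2C4H4O4] = 0.004633 / 0.01485 L = 0.312 M.

0.312 M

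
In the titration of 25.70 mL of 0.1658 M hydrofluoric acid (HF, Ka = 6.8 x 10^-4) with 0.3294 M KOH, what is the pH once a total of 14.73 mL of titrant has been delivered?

12.16

n(acid) = 0.1658 x 0.02570 = 0.004261 mol; n(KOH) added = 0.3294 x 0.01473 = 0.004852 mol.
Base is in excess by 0.004852 - 0.004261 = 0.0005910 mol in a total volume of 0.04043 L.
[OH^-] = 0.0005910/0.04043 = 0.01462 M, so pOH = 1.84 and pH = 14.00 - 1.84 = 12.16.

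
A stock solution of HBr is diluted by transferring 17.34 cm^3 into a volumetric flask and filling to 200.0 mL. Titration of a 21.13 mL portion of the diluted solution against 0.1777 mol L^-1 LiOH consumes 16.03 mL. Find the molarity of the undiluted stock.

1.55 M

n(LiOH) = 0.1777 x 0.01603 = 0.002849 mol.
n(HBr) in the aliquot = 0.002849 mol.
[diluted HBr] = 0.002849 / 0.02113 = 0.1348 M.
Dilution factor = 200.0/17.34 = 11.53, so [stock] = 0.1348 x 11.53 = 1.55 M.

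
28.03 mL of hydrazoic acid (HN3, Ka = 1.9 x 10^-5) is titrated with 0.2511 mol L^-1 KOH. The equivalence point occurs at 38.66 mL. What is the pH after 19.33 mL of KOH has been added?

4.72

19.33 mL is exactly half the equivalence volume (38.66/2), i.e. the half-equivalence point.
There, n(HA) = n(A^-), so pH = pKa = -log(1.9 x 10^-5) = 4.72.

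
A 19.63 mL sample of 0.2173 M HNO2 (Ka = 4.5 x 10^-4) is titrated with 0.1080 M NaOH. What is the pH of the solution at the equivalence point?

8.10

n(HNO2) = 0.2173 x 0.01963 = 0.004266 mol; V(NaOH) at equivalence = 0.004266/0.1080 = 0.03950 L.
At equivalence all the acid is converted to NO2-; total volume = 0.01963 + 0.03950 = 0.05913 L, so [NO2-] = 0.004266/0.05913 = 0.07214 M.
Kb = Kw/Ka = 1.0e-14 / 4.5 x 10^-4 = 2.22e-11.
[OH^-] = sqrt(Kb x [NO2-]) = sqrt(2.22e-11 x 0.07214) = 1.27e-6 M.
pOH = 5.90, so pH = 14.00 - 5.90 = 8.10.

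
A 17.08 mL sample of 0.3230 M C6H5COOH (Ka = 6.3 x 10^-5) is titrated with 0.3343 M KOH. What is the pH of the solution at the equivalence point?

8.71

n(C6H5COOH) = 0.3230 x 0.01708 = 0.005517 mol; V(KOH) at equivalence = 0.005517/0.3343 = 0.01650 L.
At equivalence all the acid is converted to C6H5COO-; total volume = 0.01708 + 0.01650 = 0.03358 L, so [C6H5COO-] = 0.005517/0.03358 = 0.1643 M.
Kb = Kw/Ka = 1.0e-14 / 6.3 x 10^-5 = 1.59e-10.
[OH^-] = sqrt(Kb x [C6H5COO-]) = sqrt(1.59e-10 x 0.1643) = 5.11e-6 M.
pOH = 5.29, so pH = 14.00 - 5.29 = 8.71.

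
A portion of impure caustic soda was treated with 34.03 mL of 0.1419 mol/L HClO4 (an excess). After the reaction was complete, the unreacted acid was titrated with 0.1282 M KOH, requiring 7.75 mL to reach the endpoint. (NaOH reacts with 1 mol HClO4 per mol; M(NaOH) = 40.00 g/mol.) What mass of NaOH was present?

Total n(HClO4) added = 0.1419 x 0.03403 = 0.004829 mol.
n(KOH) used = 0.1282 x 0.007750 = 0.0009935 mol, which equals the excess n(HClO4).
So n(HClO4) consumed by the sample = 0.004829 - 0.0009935 = 0.003835 mol.
n(NaOH) = 0.003835 / 1 = 0.003835 mol.
mass = 0.003835 mol x 40.00 g/mol = 0.153 g.

0.153 g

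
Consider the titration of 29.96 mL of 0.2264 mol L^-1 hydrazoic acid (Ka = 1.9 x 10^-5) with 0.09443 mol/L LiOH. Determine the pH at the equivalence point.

8.77

n(HN3) = 0.2264 x 0.02996 = 0.006783 mol; V(LiOH) at equivalence = 0.006783/0.09443 = 0.07183 L.
At equivalence all the acid is converted to N3-; total volume = 0.02996 + 0.07183 = 0.1018 L, so [N3-] = 0.006783/0.1018 = 0.06664 M.
Kb = Kw/Ka = 1.0e-14 / 1.9 x 10^-5 = 5.26e-10.
[OH^-] = sqrt(Kb x [N3-]) = sqrt(5.26e-10 x 0.06664) = 5.92e-6 M.
pOH = 5.23, so pH = 14.00 - 5.23 = 8.77.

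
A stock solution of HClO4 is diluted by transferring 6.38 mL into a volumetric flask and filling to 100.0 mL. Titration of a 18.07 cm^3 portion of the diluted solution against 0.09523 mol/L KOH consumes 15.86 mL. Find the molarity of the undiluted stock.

1.31 M

n(KOH) = 0.09523 x 0.01586 = 0.001510 mol.
n(HClO4) in the aliquot = 0.001510 mol.
[diluted HClO4] = 0.001510 / 0.01807 = 0.08358 M.
Dilution factor = 100.0/6.380 = 15.67, so [stock] = 0.08358 x 15.67 = 1.31 M.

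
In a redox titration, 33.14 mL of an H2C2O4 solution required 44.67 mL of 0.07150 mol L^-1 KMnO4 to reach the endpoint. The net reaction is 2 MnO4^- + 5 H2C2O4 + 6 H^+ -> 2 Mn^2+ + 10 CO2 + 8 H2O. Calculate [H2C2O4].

0.241 M

n(KMnO4) = 0.07150 x 0.04467 = 0.003194 mol.
From the balanced equation, 2 mol KMnO4 reacts with 5 mol H2C2O4, so n(H2C2O4) = 0.003194 x 5/2 = 0.007985 mol.
[H2C2O4] = 0.007985 / 0.03314 L = 0.241 M.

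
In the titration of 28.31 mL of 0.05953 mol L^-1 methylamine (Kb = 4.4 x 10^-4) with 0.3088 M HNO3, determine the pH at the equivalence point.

5.97

n(CH3NH2) = 0.05953 x 0.02831 = 0.001685 mol; V(HNO3) at equivalence = 0.001685/0.3088 = 0.005458 L.
At equivalence the base is fully converted to CH3NH3+; total volume = 0.03377 L, so [CH3NH3+] = 0.001685/0.03377 = 0.04991 M.
Ka(CH3NH3+) = Kw/Kb = 1.0e-14 / 4.4 x 10^-4 = 2.27e-11.
[H^+] = sqrt(Ka x [CH3NH3+]) = sqrt(2.27e-11 x 0.04991) = 1.07e-6 M.
pH = -log(1.07e-6) = 5.97.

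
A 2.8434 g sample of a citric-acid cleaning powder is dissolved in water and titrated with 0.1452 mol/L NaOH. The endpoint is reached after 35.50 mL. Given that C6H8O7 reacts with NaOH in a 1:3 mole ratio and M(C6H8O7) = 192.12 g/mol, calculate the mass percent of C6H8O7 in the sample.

n(NaOH) = 0.1452 x 0.03550 = 0.005155 mol.
n(C6H8O7) = 0.005155 / 3 = 0.001718 mol.
mass of C6H8O7 = 0.001718 x 192.12 = 0.3301 g.
% purity = 0.3301 / 2.8434 x 100 = 11.6%.

11.6%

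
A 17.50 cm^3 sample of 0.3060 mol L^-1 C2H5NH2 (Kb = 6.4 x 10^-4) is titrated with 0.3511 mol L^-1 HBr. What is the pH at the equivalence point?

5.80

n(C2H5NH2) = 0.3060 x 0.01750 = 0.005355 mol; V(HBr) at equivalence = 0.005355/0.3511 = 0.01525 L.
At equivalence the base is fully converted to C2H5NH3+; total volume = 0.03275 L, so [C2H5NH3+] = 0.005355/0.03275 = 0.1635 M.
Ka(C2H5NH3+) = Kw/Kb = 1.0e-14 / 6.4 x 10^-4 = 1.56e-11.
[H^+] = sqrt(Ka x [C2H5NH3+]) = sqrt(1.56e-11 x 0.1635) = 1.60e-6 M.
pH = -log(1.60e-6) = 5.80.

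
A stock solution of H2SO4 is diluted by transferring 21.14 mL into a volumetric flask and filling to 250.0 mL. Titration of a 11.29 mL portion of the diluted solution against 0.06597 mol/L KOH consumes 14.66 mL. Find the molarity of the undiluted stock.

n(KOH) = 0.06597 x 0.01466 = 0.0009671 mol.
n(H2SO4) in the aliquot = 0.0009671 x 1/2 = 0.0004836 mol.
[diluted H2SO4] = 0.0004836 / 0.01129 = 0.04283 M.
Dilution factor = 250.0/21.14 = 11.83, so [stock] = 0.04283 x 11.83 = 0.507 M.

0.507 M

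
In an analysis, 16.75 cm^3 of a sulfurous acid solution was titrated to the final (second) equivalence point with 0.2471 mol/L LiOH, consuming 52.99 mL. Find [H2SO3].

n(LiOH) = 0.2471 x 0.05299 = 0.01309 mol.
At the final (second) equivalence point, 2 mol OH^- react per mol H2SO3, so n(H2SO3) = 0.01309 / 2 = 0.006547 mol.
[H2SO3] = 0.006547 / 0.01675 L = 0.391 M.

0.391 M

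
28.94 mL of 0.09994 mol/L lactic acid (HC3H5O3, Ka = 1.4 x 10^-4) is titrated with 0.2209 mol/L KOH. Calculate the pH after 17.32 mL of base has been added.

12.31

n(acid) = 0.09994 x 0.02894 = 0.002892 mol; n(KOH) added = 0.2209 x 0.01732 = 0.003826 mol.
Base is in excess by 0.003826 - 0.002892 = 0.0009337 mol in a total volume of 0.04626 L.
[OH^-] = 0.0009337/0.04626 = 0.02018 M, so pOH = 1.69 and pH = 14.00 - 1.69 = 12.31.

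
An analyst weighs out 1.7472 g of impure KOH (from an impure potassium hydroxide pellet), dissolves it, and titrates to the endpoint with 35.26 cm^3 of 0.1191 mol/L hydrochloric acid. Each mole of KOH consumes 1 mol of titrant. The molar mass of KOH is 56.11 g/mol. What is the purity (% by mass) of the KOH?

13.5%

n(HCl) = 0.1191 x 0.03526 = 0.004199 mol.
n(KOH) = 0.004199 / 1 = 0.004199 mol.
mass of KOH = 0.004199 x 56.11 = 0.2356 g.
% purity = 0.2356 / 1.7472 x 100 = 13.5%.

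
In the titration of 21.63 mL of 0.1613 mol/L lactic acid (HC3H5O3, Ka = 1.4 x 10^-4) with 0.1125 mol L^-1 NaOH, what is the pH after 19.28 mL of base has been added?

4.07

Initial n(HC3H5O3) = 0.1613 x 0.02163 = 0.003489 mol.
n(NaOH) added = 0.1125 x 0.01928 = 0.002169 mol, converting that many moles of HC3H5O3 to C3H5O3-.
Remaining n(HC3H5O3) = 0.001320 mol; n(C3H5O3-) = 0.002169 mol.
By Henderson-Hasselbalch, pH = pKa + log([A^-]/[HA]) = 3.85 + log(0.002169/0.001320) = 3.85 + (+0.22) = 4.07.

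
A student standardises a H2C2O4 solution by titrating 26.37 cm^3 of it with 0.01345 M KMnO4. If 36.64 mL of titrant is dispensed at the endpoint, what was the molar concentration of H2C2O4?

n(KMnO4) = 0.01345 x 0.03664 = 0.0004928 mol.
From the balanced equation, 2 mol KMnO4 reacts with 5 mol H2C2O4, so n(H2C2O4) = 0.0004928 x 5/2 = 0.001232 mol.
[H2C2O4] = 0.001232 / 0.02637 L = 0.0467 M.

0.0467 M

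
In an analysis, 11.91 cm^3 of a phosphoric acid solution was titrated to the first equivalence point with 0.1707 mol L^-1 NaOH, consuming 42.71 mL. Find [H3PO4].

0.612 M

n(NaOH) = 0.1707 x 0.04271 = 0.007291 mol.
At the first equivalence point, 1 mol OH^- react per mol H3PO4, so n(H3PO4) = 0.007291 / 1 = 0.007291 mol.
[H3PO4] = 0.007291 / 0.01191 L = 0.612 M.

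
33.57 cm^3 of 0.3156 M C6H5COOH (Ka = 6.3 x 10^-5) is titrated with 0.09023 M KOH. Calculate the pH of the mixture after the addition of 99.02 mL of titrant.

4.93

Initial n(C6H5COOH) = 0.3156 x 0.03357 = 0.01059 mol.
n(KOH) added = 0.09023 x 0.09902 = 0.008935 mol, converting that many moles of C6H5COOH to C6H5COO-.
Remaining n(C6H5COOH) = 0.001660 mol; n(C6H5COO-) = 0.008935 mol.
By Henderson-Hasselbalch, pH = pKa + log([A^-]/[HA]) = 4.20 + log(0.008935/0.001660) = 4.20 + (+0.73) = 4.93.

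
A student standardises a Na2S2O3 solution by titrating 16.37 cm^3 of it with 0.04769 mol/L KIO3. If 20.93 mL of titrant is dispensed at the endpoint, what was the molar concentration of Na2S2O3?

n(KIO3) = 0.04769 x 0.02093 = 0.0009982 mol.
From the balanced equation, 1 mol KIO3 reacts with 6 mol Na2S2O3, so n(Na2S2O3) = 0.0009982 x 6/1 = 0.005989 mol.
[Na2S2O3] = 0.005989 / 0.01637 L = 0.366 M.

0.366 M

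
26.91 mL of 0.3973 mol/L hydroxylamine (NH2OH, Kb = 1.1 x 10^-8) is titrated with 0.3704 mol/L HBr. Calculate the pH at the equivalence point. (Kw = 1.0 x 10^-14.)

3.38

n(NH2OH) = 0.3973 x 0.02691 = 0.01069 mol; V(HBr) at equivalence = 0.01069/0.3704 = 0.02886 L.
At equivalence the base is fully converted to NH3OH+; total volume = 0.05577 L, so [NH3OH+] = 0.01069/0.05577 = 0.1917 M.
Ka(NH3OH+) = Kw/Kb = 1.0e-14 / 1.1 x 10^-8 = 9.09e-7.
[H^+] = sqrt(Ka x [NH3OH+]) = sqrt(9.09e-7 x 0.1917) = 0.000417 M.
pH = -log(0.000417) = 3.38.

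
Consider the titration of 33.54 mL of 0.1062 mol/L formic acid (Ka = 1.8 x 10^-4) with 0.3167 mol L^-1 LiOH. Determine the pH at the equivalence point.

8.32

n(HCOOH) = 0.1062 x 0.03354 = 0.003562 mol; V(LiOH) at equivalence = 0.003562/0.3167 = 0.01125 L.
At equivalence all the acid is converted to HCOO-; total volume = 0.03354 + 0.01125 = 0.04479 L, so [HCOO-] = 0.003562/0.04479 = 0.07953 M.
Kb = Kw/Ka = 1.0e-14 / 1.8 x 10^-4 = 5.56e-11.
[OH^-] = sqrt(Kb x [HCOO-]) = sqrt(5.56e-11 x 0.07953) = 2.10e-6 M.
pOH = 5.68, so pH = 14.00 - 5.68 = 8.32.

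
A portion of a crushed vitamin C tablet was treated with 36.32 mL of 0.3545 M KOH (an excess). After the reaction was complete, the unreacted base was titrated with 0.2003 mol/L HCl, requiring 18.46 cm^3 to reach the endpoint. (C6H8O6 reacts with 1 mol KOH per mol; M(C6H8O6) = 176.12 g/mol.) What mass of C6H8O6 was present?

1.62 g

Total n(KOH) added = 0.3545 x 0.03632 = 0.01288 mol.
n(HCl) used = 0.2003 x 0.01846 = 0.003698 mol, which equals the excess n(KOH).
So n(KOH) consumed by the sample = 0.01288 - 0.003698 = 0.009178 mol.
n(C6H8O6) = 0.009178 / 1 = 0.009178 mol.
mass = 0.009178 mol x 176.12 g/mol = 1.62 g.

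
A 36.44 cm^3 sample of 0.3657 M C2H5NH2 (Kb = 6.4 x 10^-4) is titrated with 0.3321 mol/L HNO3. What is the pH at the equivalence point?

5.78

n(C2H5NH2) = 0.3657 x 0.03644 = 0.01333 mol; V(HNO3) at equivalence = 0.01333/0.3321 = 0.04013 L.
At equivalence the base is fully converted to C2H5NH3+; total volume = 0.07657 L, so [C2H5NH3+] = 0.01333/0.07657 = 0.1740 M.
Ka(C2H5NH3+) = Kw/Kb = 1.0e-14 / 6.4 x 10^-4 = 1.56e-11.
[H^+] = sqrt(Ka x [C2H5NH3+]) = sqrt(1.56e-11 x 0.1740) = 1.65e-6 M.
pH = -log(1.65e-6) = 5.78.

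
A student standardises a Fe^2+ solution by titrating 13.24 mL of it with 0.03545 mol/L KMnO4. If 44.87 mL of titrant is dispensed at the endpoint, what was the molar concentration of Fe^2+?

n(KMnO4) = 0.03545 x 0.04487 = 0.001591 mol.
From the balanced equation, 1 mol KMnO4 reacts with 5 mol Fe^2+, so n(Fe^2+) = 0.001591 x 5/1 = 0.007953 mol.
[Fe^2+] = 0.007953 / 0.01324 L = 0.601 M.

0.601 M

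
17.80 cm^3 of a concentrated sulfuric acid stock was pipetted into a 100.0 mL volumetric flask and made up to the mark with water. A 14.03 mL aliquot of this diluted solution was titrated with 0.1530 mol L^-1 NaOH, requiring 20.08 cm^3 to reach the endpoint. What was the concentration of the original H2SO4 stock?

0.615 M

n(NaOH) = 0.1530 x 0.02008 = 0.003072 mol.
n(H2SO4) in the aliquot = 0.003072 x 1/2 = 0.001536 mol.
[diluted H2SO4] = 0.001536 / 0.01403 = 0.1095 M.
Dilution factor = 100.0/17.80 = 5.618, so [stock] = 0.1095 x 5.618 = 0.615 M.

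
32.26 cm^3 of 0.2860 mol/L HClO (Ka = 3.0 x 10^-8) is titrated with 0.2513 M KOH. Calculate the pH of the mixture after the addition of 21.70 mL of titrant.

Initial n(HClO) = 0.2860 x 0.03226 = 0.009226 mol.
n(KOH) added = 0.2513 x 0.02170 = 0.005453 mol, converting that many moles of HClO to ClO-.
Remaining n(HClO) = 0.003773 mol; n(ClO-) = 0.005453 mol.
By Henderson-Hasselbalch, pH = pKa + log([A^-]/[HA]) = 7.52 + log(0.005453/0.003773) = 7.52 + (+0.16) = 7.68.

7.68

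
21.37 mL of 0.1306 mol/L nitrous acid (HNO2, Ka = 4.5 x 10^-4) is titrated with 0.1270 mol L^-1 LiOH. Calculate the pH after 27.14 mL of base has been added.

12.13

n(acid) = 0.1306 x 0.02137 = 0.002791 mol; n(LiOH) added = 0.1270 x 0.02714 = 0.003447 mol.
Base is in excess by 0.003447 - 0.002791 = 0.0006559 mol in a total volume of 0.04851 L.
[OH^-] = 0.0006559/0.04851 = 0.01352 M, so pOH = 1.87 and pH = 14.00 - 1.87 = 12.13.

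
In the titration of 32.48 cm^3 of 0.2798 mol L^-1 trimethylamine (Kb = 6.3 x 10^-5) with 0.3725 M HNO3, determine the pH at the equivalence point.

n((CH3)3N) = 0.2798 x 0.03248 = 0.009088 mol; V(HNO3) at equivalence = 0.009088/0.3725 = 0.02440 L.
At equivalence the base is fully converted to (CH3)3NH+; total volume = 0.05688 L, so [(CH3)3NH+] = 0.009088/0.05688 = 0.1598 M.
Ka((CH3)3NH+) = Kw/Kb = 1.0e-14 / 6.3 x 10^-5 = 1.59e-10.
[H^+] = sqrt(Ka x [(CH3)3NH+]) = sqrt(1.59e-10 x 0.1598) = 5.04e-6 M.
pH = -log(5.04e-6) = 5.30.

5.30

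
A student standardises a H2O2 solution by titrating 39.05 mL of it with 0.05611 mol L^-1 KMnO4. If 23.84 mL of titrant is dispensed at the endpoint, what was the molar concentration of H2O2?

n(KMnO4) = 0.05611 x 0.02384 = 0.001338 mol.
From the balanced equation, 2 mol KMnO4 reacts with 5 mol H2O2, so n(H2O2) = 0.001338 x 5/2 = 0.003344 mol.
[H2O2] = 0.003344 / 0.03905 L = 0.0856 M.

0.0856 M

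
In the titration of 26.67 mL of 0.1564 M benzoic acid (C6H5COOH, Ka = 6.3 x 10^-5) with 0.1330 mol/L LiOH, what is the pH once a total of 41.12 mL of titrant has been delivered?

n(acid) = 0.1564 x 0.02667 = 0.004171 mol; n(LiOH) added = 0.1330 x 0.04112 = 0.005469 mol.
Base is in excess by 0.005469 - 0.004171 = 0.001298 mol in a total volume of 0.06779 L.
[OH^-] = 0.001298/0.06779 = 0.01914 M, so pOH = 1.72 and pH = 14.00 - 1.72 = 12.28.

12.28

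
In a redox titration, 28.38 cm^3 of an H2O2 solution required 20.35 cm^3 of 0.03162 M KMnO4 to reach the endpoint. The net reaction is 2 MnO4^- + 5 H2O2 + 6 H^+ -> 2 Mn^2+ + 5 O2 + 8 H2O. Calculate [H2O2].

n(KMnO4) = 0.03162 x 0.02035 = 0.0006435 mol.
From the balanced equation, 2 mol KMnO4 reacts with 5 mol H2O2, so n(H2O2) = 0.0006435 x 5/2 = 0.001609 mol.
[H2O2] = 0.001609 / 0.02838 L = 0.0567 M.

0.0567 M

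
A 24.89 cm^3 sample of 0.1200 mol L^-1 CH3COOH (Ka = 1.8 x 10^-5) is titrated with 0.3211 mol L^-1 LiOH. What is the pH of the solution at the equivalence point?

8.84

n(CH3COOH) = 0.1200 x 0.02489 = 0.002987 mol; V(LiOH) at equivalence = 0.002987/0.3211 = 0.009302 L.
At equivalence all the acid is converted to CH3COO-; total volume = 0.02489 + 0.009302 = 0.03419 L, so [CH3COO-] = 0.002987/0.03419 = 0.08735 M.
Kb = Kw/Ka = 1.0e-14 / 1.8 x 10^-5 = 5.56e-10.
[OH^-] = sqrt(Kb x [CH3COO-]) = sqrt(5.56e-10 x 0.08735) = 6.97e-6 M.
pOH = 5.16, so pH = 14.00 - 5.16 = 8.84.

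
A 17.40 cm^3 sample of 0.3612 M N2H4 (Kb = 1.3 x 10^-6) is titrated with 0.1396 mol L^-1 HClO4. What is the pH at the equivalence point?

4.56

n(N2H4) = 0.3612 x 0.01740 = 0.006285 mol; V(HClO4) at equivalence = 0.006285/0.1396 = 0.04502 L.
At equivalence the base is fully converted to N2H5+; total volume = 0.06242 L, so [N2H5+] = 0.006285/0.06242 = 0.1007 M.
Ka(N2H5+) = Kw/Kb = 1.0e-14 / 1.3 x 10^-6 = 7.69e-9.
[H^+] = sqrt(Ka x [N2H5+]) = sqrt(7.69e-9 x 0.1007) = 2.78e-5 M.
pH = -log(2.78e-5) = 4.56.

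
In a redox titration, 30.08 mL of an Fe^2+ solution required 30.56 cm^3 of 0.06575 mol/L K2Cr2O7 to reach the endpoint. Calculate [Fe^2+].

0.401 M

n(K2Cr2O7) = 0.06575 x 0.03056 = 0.002009 mol.
From the balanced equation, 1 mol K2Cr2O7 reacts with 6 mol Fe^2+, so n(Fe^2+) = 0.002009 x 6/1 = 0.01206 mol.
[Fe^2+] = 0.01206 / 0.03008 L = 0.401 M.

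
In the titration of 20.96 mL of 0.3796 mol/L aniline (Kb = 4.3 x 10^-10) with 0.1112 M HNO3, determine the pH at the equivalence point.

n(C6H5NH2) = 0.3796 x 0.02096 = 0.007956 mol; V(HNO3) at equivalence = 0.007956/0.1112 = 0.07155 L.
At equivalence the base is fully converted to C6H5NH3+; total volume = 0.09251 L, so [C6H5NH3+] = 0.007956/0.09251 = 0.08601 M.
Ka(C6H5NH3+) = Kw/Kb = 1.0e-14 / 4.3 x 10^-10 = 2.33e-5.
[H^+] = sqrt(Ka x [C6H5NH3+]) = sqrt(2.33e-5 x 0.08601) = 0.00141 M.
pH = -log(0.00141) = 2.85.

2.85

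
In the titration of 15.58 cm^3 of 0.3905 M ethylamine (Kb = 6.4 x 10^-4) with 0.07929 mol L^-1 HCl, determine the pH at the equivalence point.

n(C2H5NH2) = 0.3905 x 0.01558 = 0.006084 mol; V(HCl) at equivalence = 0.006084/0.07929 = 0.07673 L.
At equivalence the base is fully converted to C2H5NH3+; total volume = 0.09231 L, so [C2H5NH3+] = 0.006084/0.09231 = 0.06591 M.
Ka(C2H5NH3+) = Kw/Kb = 1.0e-14 / 6.4 x 10^-4 = 1.56e-11.
[H^+] = sqrt(Ka x [C2H5NH3+]) = sqrt(1.56e-11 x 0.06591) = 1.01e-6 M.
pH = -log(1.01e-6) = 5.99.

5.99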